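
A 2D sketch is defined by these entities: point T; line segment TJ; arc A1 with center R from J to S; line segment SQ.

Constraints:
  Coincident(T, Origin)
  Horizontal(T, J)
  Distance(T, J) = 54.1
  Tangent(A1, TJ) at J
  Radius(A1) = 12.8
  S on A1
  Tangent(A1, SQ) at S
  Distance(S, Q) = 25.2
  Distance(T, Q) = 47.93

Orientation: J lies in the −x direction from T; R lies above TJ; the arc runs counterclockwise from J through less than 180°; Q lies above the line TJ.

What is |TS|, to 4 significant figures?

42.82

T is at the origin; T and J share the same y with |TJ| = 54.1 and J on the −x side, so J = (-54.10, 0.000). A1 meets TJ tangentially, so RJ is at right angles to TJ, so R = J + (0, 12.8) = (-54.10, 12.80). Since RS ⟂ SQ (tangency), |RQ| = √(12.8² + 25.2²) = 28.26 regardless of where S sits on A1. So Q lies on both circle(T, 47.93) and circle(R, 28.26); the above-TJ intersection is Q = (-34.55, 33.22). S is the foot of the tangent from Q: S = (-41.85, 9.095).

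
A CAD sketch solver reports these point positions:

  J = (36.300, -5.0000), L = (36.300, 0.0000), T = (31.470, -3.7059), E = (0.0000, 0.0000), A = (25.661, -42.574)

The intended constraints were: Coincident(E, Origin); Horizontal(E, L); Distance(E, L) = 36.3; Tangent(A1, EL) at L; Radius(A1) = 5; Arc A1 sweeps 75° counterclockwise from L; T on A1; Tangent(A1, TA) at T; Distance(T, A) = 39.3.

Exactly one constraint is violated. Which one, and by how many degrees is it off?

Tangent(A1, TA) at T — off by 6.50°.

E = (0.00, 0.00) ✓; E.y = 0.00, L.y = 0.00 ✓; |EL| = 36.30 ✓; ∠(JL, LE) = 90.00° ✓; |JL| = 5.000 ✓; bearing(J→T) − bearing(J→L) = 75.00° ✓; |JT| = 5.000 ✓; ∠(JT, TA) = 83.50° ✗; |TA| = 39.30 ✓.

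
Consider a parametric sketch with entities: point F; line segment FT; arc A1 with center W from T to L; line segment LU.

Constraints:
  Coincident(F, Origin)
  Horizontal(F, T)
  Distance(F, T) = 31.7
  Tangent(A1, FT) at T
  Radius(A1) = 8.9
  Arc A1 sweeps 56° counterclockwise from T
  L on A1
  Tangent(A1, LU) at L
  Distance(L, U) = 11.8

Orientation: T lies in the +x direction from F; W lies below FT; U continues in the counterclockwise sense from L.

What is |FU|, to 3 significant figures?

22.4

F is at the origin; F and T share the same y with |FT| = 31.7 and T on the +x side, so T = (31.7, 0.00). The tangent condition forces WT to be normal to FT, so W = T + (0, -8.9) = (31.7, -8.90). On A1, T sits at bearing 90° from W; a 56° counterclockwise sweep puts L at bearing 146°, so L = W + 8.9·(cos 146°, sin 146°) = (24.3, -3.92). Since A1 is tangent to LU there, WL ⟂ LU, so LU runs along (−sin 146°, cos 146°); with |LU| = 11.8, U = (17.7, -13.7). Then |FU| = |U − F| = 22.4.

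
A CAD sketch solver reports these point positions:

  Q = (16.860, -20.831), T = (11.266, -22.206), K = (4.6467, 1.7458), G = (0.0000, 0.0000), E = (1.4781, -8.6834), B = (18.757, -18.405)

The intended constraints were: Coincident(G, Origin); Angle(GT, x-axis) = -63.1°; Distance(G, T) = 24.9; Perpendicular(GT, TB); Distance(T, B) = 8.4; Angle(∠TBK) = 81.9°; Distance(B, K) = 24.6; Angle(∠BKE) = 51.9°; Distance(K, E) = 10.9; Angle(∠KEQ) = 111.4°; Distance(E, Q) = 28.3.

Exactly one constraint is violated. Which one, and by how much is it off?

Distance(E, Q) = 28.3 — off by 8.70.

G = (0.00, 0.00) ✓; GT at -63.10° ✓; |GT| = 24.90 ✓; ∠(GT, TB) = 90.00° ✓; |TB| = 8.400 ✓; ∠TBK = 81.90° ✓; |BK| = 24.60 ✓; ∠BKE = 51.90° ✓; |KE| = 10.90 ✓; ∠KEQ = 111.4° ✓; |EQ| = 19.60 ✗.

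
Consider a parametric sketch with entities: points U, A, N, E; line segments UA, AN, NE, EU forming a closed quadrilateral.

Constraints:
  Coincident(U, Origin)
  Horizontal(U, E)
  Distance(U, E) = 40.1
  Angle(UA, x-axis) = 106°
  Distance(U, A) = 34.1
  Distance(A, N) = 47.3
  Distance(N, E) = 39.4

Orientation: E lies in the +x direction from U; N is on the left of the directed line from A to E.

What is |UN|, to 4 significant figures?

54.29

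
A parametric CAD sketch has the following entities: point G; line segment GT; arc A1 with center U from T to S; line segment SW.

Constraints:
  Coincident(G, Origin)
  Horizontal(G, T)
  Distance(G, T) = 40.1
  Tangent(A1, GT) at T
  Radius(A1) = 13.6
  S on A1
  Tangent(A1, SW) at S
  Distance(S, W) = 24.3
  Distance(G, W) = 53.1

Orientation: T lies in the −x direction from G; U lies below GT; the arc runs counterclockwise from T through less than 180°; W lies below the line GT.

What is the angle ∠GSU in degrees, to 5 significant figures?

17.559°

G is at the origin; G and T share the same y with |GT| = 40.1 and T on the −x side, so T = (-40.100, 0.0000). The tangent condition forces UT to be normal to GT, so U = T + (0, -13.6) = (-40.100, -13.600). Since US ⟂ SW (tangency), |UW| = √(13.6² + 24.3²) = 27.847 regardless of where S sits on A1. So W lies on both circle(G, 53.1) and circle(U, 27.847); the below-GT intersection is W = (-34.016, -40.774). S is the foot of the tangent from W: S = (-50.230, -22.674).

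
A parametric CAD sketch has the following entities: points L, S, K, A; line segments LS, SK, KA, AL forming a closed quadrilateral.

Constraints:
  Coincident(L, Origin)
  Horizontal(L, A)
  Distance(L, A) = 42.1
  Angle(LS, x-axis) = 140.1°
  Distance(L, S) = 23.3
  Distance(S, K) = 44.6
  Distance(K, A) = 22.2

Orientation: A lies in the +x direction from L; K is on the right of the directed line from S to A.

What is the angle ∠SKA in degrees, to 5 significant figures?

132.52°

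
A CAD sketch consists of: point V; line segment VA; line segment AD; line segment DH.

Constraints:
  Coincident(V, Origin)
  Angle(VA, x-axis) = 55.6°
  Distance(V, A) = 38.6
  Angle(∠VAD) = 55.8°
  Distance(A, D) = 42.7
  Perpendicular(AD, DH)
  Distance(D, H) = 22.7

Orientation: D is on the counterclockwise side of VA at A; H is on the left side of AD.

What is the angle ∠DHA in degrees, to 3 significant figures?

62.0°

V is at the origin; VA runs at 55.6° with length 38.6, so A = 38.6·(cos 55.6°, sin 55.6°) = (21.8, 31.8). ∠VAD = 55.8°, so AD runs at 55.6° + (180° − 55.8°) = 180° from the x-axis; with |AD| = 42.7, D = A + 42.7·(cos 180°, sin 180°) = (-20.9, 32.0). AD is perpendicular to DH; with |DH| = 22.7 on the left of AD, H = D + 22.7·(-0.00349, -1.00) = (-21.0, 9.30). Then cos ∠DHA = HD·HA / (|HD||HA|), giving 62.0°.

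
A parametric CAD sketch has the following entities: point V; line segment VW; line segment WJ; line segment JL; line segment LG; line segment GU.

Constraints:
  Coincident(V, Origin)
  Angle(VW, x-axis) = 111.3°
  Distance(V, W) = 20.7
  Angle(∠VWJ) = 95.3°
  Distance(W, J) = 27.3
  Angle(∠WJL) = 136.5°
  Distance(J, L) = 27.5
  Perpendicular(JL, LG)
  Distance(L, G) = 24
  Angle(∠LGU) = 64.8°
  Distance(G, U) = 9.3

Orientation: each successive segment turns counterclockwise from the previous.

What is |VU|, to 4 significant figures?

30.10

V is at the origin; VW runs at 111.3° with length 20.7, so W = (-7.519, 19.29). ∠VWJ = 95.3° gives WJ at -164.0° from the x-axis; with |WJ| = 27.3, J = (-33.76, 11.76). ∠WJL = 136.5° gives JL at -120.5° from the x-axis; with |JL| = 27.5, L = (-47.72, -11.93). JL ⟂ LG, so LG runs at -30.50°; with |LG| = 24.0, G = (-27.04, -24.11). ∠LGU = 64.8° gives GU at 84.70° from the x-axis; with |GU| = 9.3, U = (-26.18, -14.85). Then |VU| = |U − V| = 30.10.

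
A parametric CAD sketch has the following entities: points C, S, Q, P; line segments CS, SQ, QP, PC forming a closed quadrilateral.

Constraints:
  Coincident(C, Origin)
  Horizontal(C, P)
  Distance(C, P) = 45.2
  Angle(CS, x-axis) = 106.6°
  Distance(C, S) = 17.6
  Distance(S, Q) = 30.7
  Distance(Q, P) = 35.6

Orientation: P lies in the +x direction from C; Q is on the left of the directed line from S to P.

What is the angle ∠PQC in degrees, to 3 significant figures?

77.3°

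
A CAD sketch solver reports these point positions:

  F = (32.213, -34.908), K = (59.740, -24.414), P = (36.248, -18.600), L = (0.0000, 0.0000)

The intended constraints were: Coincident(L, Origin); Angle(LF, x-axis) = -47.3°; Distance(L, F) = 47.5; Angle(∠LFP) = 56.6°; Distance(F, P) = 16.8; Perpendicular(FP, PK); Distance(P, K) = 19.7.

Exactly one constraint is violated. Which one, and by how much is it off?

Distance(P, K) = 19.7 — off by 4.50.

L = (0.00, 0.00) ✓; LF at -47.30° ✓; |LF| = 47.50 ✓; ∠LFP = 56.60° ✓; |FP| = 16.80 ✓; ∠(FP, PK) = 90.00° ✓; |PK| = 24.20 ✗.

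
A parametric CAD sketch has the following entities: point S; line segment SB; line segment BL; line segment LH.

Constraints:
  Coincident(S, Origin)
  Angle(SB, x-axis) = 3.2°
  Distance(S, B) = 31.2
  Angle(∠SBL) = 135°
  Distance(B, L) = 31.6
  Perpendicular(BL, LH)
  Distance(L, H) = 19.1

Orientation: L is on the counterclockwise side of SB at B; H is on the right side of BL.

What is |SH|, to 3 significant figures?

67.6

∠SBL = 135.0°, so BL runs at 3.2° + (180° − 135.0°) = 48.2° from the x-axis; with |BL| = 31.6, L = B + 31.6·(cos 48.2°, sin 48.2°) = (52.2, 25.3). BL ⟂ LH; with |LH| = 19.1 on the right of BL, H = L + 19.1·(0.745, -0.667) = (66.5, 12.6). Then |SH| = |H − S| = 67.6.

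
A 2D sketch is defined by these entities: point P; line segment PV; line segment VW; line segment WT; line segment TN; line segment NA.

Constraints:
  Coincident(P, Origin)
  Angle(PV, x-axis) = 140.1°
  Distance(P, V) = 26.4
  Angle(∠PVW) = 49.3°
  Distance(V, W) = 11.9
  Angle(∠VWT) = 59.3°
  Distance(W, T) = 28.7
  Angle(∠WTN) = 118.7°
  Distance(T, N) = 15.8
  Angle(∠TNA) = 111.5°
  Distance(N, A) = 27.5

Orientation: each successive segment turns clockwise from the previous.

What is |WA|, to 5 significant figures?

39.663

P is at the origin; PV runs at 140.1° with length 26.4, so V = (-20.253, 16.934). ∠PVW = 49.3° gives VW at 9.4000° from the x-axis; with |VW| = 11.9, W = (-8.5130, 18.878). ∠VWT = 59.3° gives WT at -111.30° from the x-axis; with |WT| = 28.7, T = (-18.938, -7.8617). ∠WTN = 118.7° gives TN at -172.60° from the x-axis; with |TN| = 15.8, N = (-34.607, -9.8967). ∠TNA = 111.5° gives NA at 118.90° from the x-axis; with |NA| = 27.5, A = (-47.897, 14.179). Then |WA| = |A − W| = 39.663.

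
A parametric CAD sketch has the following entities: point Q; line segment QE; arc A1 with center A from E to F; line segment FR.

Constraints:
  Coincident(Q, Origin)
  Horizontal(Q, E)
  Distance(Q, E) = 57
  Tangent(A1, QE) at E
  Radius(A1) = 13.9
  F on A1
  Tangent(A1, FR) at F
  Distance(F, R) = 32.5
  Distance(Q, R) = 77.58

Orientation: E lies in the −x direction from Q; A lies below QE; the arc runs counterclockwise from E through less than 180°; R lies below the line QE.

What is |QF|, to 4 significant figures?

72.54

Checks: |AE| = 13.90 ✓; |AF| = 13.90 ✓; ∠(AF, FR) = 90.00° ✓; |FR| = 32.50 ✓; |QR| = 77.58 ✓.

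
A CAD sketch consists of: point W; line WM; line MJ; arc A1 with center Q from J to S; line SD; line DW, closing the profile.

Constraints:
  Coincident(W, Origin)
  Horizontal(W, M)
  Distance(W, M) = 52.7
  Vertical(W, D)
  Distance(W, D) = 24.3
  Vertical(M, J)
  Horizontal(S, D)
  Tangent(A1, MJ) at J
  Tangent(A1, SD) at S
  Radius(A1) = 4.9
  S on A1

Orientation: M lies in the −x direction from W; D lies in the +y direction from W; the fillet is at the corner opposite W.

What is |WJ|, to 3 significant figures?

56.2

The virtual corner opposite W is at (-52.7, 24.3). A1 meets MJ tangentially, so QJ is at right angles to MJ and tangency of A1 to SD means the radius QS is perpendicular to SD, with radius 4.9, so the center Q sits 4.9 in from both sides at Q = (-47.8, 19.4). That places the tangent points at J = (-52.7, 19.4) on MJ and S = (-47.8, 24.3) on SD. Then |WJ| = |J − W| = 56.2.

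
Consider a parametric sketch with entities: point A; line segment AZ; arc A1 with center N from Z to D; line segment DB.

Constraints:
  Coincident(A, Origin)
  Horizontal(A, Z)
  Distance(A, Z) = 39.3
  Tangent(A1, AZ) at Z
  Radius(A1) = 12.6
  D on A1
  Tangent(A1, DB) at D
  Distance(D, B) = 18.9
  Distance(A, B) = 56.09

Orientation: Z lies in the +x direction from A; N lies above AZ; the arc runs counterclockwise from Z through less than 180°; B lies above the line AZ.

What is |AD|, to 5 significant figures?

53.846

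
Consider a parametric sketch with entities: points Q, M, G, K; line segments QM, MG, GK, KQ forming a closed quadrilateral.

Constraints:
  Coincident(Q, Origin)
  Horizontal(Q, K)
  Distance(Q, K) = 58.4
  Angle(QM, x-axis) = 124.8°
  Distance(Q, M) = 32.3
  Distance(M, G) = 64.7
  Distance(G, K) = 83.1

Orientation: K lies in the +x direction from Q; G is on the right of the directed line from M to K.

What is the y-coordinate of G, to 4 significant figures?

-38.11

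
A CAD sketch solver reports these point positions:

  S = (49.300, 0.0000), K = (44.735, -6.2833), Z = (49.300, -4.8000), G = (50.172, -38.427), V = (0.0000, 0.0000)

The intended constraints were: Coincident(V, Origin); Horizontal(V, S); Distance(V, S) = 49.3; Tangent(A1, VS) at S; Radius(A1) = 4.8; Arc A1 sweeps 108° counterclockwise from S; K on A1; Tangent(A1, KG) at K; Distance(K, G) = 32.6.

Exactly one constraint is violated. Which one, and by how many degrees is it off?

Tangent(A1, KG) at K — off by 8.40°.

V = (0.00, 0.00) ✓; V.y = 0.00, S.y = 0.00 ✓; |VS| = 49.30 ✓; ∠(ZS, SV) = 90.00° ✓; |ZS| = 4.800 ✓; bearing(Z→K) − bearing(Z→S) = 108.0° ✓; |ZK| = 4.800 ✓; ∠(ZK, KG) = 98.40° ✗; |KG| = 32.60 ✓.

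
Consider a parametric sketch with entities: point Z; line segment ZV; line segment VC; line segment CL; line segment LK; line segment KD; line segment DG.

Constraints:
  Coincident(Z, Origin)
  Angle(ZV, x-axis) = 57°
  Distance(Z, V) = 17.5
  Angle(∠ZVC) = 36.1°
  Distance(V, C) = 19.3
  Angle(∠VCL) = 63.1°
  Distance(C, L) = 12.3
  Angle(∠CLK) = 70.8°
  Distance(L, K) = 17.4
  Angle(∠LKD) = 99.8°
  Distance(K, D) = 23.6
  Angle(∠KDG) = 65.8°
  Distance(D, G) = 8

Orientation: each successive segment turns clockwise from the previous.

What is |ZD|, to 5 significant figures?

30.936

Z is at the origin; ZV runs at 57.0° with length 17.5, so V = (9.5312, 14.677). ∠ZVC = 36.1° gives VC at -86.900° from the x-axis; with |VC| = 19.3, C = (10.575, -4.5950). ∠VCL = 63.1° gives CL at 156.20° from the x-axis; with |CL| = 12.3, L = (-0.67910, 0.36858). ∠CLK = 70.8° gives LK at 47.000° from the x-axis; with |LK| = 17.4, K = (11.188, 13.094). ∠LKD = 99.8° gives KD at -33.200° from the x-axis; with |KD| = 23.6, D = (30.935, 0.17165). Then |ZD| = |D − Z| = 30.936.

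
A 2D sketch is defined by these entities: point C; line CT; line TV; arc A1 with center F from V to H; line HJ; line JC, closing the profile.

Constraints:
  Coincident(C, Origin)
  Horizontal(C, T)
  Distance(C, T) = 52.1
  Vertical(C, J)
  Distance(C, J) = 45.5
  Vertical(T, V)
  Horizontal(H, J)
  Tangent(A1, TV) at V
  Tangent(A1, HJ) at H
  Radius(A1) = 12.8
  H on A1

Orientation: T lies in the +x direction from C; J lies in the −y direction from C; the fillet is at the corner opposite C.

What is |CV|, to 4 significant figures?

61.51

C is at the origin; C and T share the same y with |CT| = 52.1 and T on the +x side, so T = (52.10, 0.000). CJ is vertical with |CJ| = 45.5 and J on the −y side, so J = (0.000, -45.50). The virtual corner opposite C is at (52.10, -45.50). Since A1 is tangent to TV there, FV ⟂ TV and A1 meets HJ tangentially, so FH is at right angles to HJ, with radius 12.8, so the center F sits 12.8 in from both sides at F = (39.30, -32.70). That places the tangent points at V = (52.10, -32.70) on TV and H = (39.30, -45.50) on HJ. Then |CV| = |V − C| = 61.51.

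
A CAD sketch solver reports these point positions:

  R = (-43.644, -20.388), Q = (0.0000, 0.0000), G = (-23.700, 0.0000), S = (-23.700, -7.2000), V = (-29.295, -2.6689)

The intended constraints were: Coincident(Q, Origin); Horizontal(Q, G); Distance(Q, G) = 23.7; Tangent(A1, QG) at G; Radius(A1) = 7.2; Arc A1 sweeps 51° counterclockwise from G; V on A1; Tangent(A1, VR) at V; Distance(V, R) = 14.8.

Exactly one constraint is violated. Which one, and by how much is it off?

Distance(V, R) = 14.8 — off by 8.00.

Q = (0.00, 0.00) ✓; Q.y = 0.00, G.y = 0.00 ✓; |QG| = 23.70 ✓; ∠(SG, GQ) = 90.00° ✓; |SG| = 7.200 ✓; bearing(S→V) − bearing(S→G) = 51.00° ✓; |SV| = 7.200 ✓; ∠(SV, VR) = 90.00° ✓; |VR| = 22.80 ✗.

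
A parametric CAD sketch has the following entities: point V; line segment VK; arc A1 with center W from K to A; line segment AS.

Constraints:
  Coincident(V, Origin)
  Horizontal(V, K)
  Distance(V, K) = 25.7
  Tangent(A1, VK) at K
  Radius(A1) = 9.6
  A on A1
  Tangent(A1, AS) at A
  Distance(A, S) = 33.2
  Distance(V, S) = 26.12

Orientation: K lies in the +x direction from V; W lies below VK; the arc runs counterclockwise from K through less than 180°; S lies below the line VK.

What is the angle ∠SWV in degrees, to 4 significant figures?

48.16°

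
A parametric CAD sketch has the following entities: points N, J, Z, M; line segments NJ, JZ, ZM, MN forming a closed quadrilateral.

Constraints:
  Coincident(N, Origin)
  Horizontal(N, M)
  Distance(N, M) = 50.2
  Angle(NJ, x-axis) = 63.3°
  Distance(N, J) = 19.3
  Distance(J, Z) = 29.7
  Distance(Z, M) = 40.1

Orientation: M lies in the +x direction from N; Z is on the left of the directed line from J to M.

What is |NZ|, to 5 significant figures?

47.903

Checks: |JZ| = 29.70 ✓; |ZM| = 40.10 ✓.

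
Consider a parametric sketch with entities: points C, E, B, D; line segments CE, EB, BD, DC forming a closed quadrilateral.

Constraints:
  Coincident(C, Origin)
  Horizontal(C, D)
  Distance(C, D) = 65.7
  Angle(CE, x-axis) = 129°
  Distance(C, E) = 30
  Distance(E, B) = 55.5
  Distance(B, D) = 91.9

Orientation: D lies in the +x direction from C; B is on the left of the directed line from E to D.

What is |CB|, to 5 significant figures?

72.204

Checks: |EB| = 55.50 ✓; |BD| = 91.90 ✓.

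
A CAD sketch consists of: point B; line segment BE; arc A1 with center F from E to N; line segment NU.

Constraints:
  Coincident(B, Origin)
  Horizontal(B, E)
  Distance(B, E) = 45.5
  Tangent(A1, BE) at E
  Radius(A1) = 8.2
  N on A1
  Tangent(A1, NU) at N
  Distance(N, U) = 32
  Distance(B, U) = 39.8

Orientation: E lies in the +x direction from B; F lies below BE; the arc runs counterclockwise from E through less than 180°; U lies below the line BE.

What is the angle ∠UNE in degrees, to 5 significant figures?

149.21°

B is at the origin; BE is horizontal with |BE| = 45.5 and E on the +x side, so E = (45.500, 0.0000). Tangency of A1 to BE means the radius FE is perpendicular to BE, so F = E + (0, -8.2) = (45.500, -8.2000). Since FN ⟂ NU (tangency), |FU| = √(8.2² + 32.0²) = 33.034 regardless of where N sits on A1. So U lies on both circle(B, 39.8) and circle(F, 33.034); the below-BE intersection is U = (23.058, -32.440). N is the foot of the tangent from U: N = (38.288, -4.2972).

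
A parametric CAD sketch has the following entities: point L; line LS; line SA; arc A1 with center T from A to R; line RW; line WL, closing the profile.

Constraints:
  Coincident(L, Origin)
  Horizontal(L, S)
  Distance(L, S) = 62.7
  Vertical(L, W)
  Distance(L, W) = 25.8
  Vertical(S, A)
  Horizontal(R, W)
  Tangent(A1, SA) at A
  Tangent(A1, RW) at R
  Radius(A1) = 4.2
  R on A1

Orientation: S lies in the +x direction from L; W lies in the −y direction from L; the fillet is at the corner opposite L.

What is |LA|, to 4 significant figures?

66.32

L is at the origin; LS is horizontal with |LS| = 62.7 and S on the +x side, so S = (62.70, 0.000). L and W share the same x with |LW| = 25.8 and W on the −y side, so W = (0.000, -25.80). The virtual corner opposite L is at (62.70, -25.80). The tangent condition forces TA to be normal to SA and A1 meets RW tangentially, so TR is at right angles to RW, with radius 4.2, so the center T sits 4.2 in from both sides at T = (58.50, -21.60). That places the tangent points at A = (62.70, -21.60) on SA and R = (58.50, -25.80) on RW. Then |LA| = |A − L| = 66.32.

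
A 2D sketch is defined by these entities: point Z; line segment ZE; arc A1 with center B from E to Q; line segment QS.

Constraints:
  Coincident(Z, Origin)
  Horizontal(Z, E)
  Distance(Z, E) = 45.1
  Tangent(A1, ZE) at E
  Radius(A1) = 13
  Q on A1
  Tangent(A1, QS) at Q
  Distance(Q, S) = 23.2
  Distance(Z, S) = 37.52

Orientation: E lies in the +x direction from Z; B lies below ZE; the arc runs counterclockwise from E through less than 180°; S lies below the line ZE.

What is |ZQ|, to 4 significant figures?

34.10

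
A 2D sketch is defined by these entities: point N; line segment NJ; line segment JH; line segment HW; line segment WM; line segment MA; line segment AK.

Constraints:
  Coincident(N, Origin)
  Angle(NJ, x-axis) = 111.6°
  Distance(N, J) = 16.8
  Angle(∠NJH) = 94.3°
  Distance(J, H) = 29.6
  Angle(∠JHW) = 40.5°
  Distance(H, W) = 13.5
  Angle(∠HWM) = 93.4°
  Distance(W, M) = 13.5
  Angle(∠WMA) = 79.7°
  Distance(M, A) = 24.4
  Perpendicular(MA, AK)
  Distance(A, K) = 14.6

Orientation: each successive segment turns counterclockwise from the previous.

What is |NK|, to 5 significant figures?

43.978

∠WMA = 79.7° gives MA at 163.70° from the x-axis; with |MA| = 24.4, A = (-39.412, 20.419). MA ⟂ AK, so AK runs at -106.30°; with |AK| = 14.6, K = (-43.509, 6.4059). Then |NK| = |K − N| = 43.978.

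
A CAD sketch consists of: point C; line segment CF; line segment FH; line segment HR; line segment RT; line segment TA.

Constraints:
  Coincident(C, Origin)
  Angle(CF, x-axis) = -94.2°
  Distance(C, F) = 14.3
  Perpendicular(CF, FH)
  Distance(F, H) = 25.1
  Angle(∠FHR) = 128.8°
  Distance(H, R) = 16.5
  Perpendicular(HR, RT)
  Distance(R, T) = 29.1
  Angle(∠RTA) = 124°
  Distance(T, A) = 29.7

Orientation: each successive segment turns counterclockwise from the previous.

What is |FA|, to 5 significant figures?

27.230

C is at the origin; CF runs at -94.2° with length 14.3, so F = (-1.0473, -14.262). CF ⟂ FH, so FH runs at -4.2000°; with |FH| = 25.1, H = (23.985, -16.100). ∠FHR = 128.8° gives HR at 47.000° from the x-axis; with |HR| = 16.5, R = (35.238, -4.0325). HR ⟂ RT, so RT runs at 137.00°; with |RT| = 29.1, T = (13.956, 15.814). ∠RTA = 124.0° gives TA at -167.00° from the x-axis; with |TA| = 29.7, A = (-14.983, 9.1326). Then |FA| = |A − F| = 27.230.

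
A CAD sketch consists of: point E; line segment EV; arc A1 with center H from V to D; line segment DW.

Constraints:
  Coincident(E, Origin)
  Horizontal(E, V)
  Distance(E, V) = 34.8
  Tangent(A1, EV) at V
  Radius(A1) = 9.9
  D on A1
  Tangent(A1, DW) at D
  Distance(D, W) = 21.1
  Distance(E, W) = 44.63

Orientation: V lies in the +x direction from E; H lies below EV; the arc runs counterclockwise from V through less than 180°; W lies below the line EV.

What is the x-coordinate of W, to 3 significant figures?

30.3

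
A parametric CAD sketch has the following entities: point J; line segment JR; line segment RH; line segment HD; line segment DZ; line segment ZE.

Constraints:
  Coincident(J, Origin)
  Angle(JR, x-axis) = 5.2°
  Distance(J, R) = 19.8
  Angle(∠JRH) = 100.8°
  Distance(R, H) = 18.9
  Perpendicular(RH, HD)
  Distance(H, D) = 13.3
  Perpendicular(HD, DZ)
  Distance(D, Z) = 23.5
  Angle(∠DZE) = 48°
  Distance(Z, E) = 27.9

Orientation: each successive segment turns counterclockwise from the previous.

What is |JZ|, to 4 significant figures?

6.213

RH ⟂ HD, so HD runs at 174.4°; with |HD| = 13.3, D = (8.326, 21.90). HD is perpendicular to DZ, so DZ runs at -95.60°; with |DZ| = 23.5, Z = (6.033, -1.486). Then |JZ| = |Z − J| = 6.213.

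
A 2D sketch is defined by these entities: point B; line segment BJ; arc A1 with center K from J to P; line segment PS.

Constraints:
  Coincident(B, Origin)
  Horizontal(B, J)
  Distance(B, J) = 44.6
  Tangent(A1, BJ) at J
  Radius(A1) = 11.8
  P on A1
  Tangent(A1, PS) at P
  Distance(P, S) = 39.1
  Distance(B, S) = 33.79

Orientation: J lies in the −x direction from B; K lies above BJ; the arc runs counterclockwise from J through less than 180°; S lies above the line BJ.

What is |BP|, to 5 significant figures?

36.142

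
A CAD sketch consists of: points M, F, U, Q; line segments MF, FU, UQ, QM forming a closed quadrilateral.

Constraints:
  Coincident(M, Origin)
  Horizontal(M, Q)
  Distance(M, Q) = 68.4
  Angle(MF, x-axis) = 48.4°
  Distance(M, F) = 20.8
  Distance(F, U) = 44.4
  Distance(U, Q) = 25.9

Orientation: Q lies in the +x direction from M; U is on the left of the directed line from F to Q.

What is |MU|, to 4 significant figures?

62.11

M is at the origin; M and Q share the same y with |MQ| = 68.4 and Q in +x, so Q = (68.4, 0). MF runs at 48.4° with |MF| = 20.8, so F = (13.81, 15.55). U is determined by |FU| = 44.4 and |UQ| = 25.9 together: it lies at the intersection of circle(F, 44.4) and circle(Q, 25.9). With |FQ| = 56.76, the foot of the radical line on FQ is 39.84 from F and the perpendicular offset is √(44.4² − 39.84²) = 19.60. Taking the left-of-FQ solution: U = (57.49, 23.49).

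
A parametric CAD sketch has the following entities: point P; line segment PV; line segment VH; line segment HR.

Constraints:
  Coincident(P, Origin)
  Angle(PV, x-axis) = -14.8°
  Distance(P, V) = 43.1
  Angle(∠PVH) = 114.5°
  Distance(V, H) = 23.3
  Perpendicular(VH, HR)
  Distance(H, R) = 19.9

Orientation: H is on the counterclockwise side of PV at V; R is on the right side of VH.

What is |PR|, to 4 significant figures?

72.04

P is at the origin; PV runs at -14.8° with length 43.1, so V = 43.1·(cos -14.8°, sin -14.8°) = (41.67, -11.01). ∠PVH = 114.5°, so VH runs at -14.8° + (180° − 114.5°) = 50.70° from the x-axis; with |VH| = 23.3, H = V + 23.3·(cos 50.70°, sin 50.70°) = (56.43, 7.021). VH is perpendicular to HR; with |HR| = 19.9 on the right of VH, R = H + 19.9·(0.7738, -0.6334) = (71.83, -5.584). Then |PR| = |R − P| = 72.04.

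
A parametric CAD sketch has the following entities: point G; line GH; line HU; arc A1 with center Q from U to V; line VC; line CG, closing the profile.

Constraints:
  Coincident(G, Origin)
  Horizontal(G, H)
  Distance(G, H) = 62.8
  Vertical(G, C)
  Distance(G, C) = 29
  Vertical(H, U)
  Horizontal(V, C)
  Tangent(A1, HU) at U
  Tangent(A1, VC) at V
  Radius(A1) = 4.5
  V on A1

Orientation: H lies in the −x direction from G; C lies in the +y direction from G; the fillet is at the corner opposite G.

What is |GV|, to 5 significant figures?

65.114

G is at the origin; GH is horizontal with |GH| = 62.8 and H on the −x side, so H = (-62.800, 0.0000). G and C share the same x with |GC| = 29.0 and C on the +y side, so C = (0.0000, 29.000). The virtual corner opposite G is at (-62.800, 29.000). The tangent condition forces QU to be normal to HU and since A1 is tangent to VC there, QV ⟂ VC, with radius 4.5, so the center Q sits 4.5 in from both sides at Q = (-58.300, 24.500). That places the tangent points at U = (-62.800, 24.500) on HU and V = (-58.300, 29.000) on VC. Then |GV| = |V − G| = 65.114.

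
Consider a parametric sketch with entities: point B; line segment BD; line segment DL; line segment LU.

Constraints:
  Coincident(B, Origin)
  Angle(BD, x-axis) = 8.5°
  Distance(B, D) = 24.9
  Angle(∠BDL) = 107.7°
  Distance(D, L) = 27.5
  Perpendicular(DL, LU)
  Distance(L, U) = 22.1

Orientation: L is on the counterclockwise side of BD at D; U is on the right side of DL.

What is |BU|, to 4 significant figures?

57.70

∠BDL = 107.7°, so DL runs at 8.5° + (180° − 107.7°) = 80.80° from the x-axis; with |DL| = 27.5, L = D + 27.5·(cos 80.80°, sin 80.80°) = (29.02, 30.83). The perpendicularity gives LU at right angles to DL; with |LU| = 22.1 on the right of DL, U = L + 22.1·(0.9871, -0.1599) = (50.84, 27.29). Then |BU| = |U − B| = 57.70.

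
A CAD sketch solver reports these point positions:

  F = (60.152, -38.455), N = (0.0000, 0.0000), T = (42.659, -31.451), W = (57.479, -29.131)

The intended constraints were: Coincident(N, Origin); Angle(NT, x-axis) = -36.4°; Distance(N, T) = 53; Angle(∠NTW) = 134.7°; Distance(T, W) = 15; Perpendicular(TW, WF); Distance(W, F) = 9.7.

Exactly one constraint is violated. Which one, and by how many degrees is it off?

Perpendicular(TW, WF) — off by 7.10°.

N = (0.00, 0.00) ✓; NT at -36.40° ✓; |NT| = 53.00 ✓; ∠NTW = 134.7° ✓; |TW| = 15.00 ✓; ∠(TW, WF) = 82.90° ✗; |WF| = 9.700 ✓.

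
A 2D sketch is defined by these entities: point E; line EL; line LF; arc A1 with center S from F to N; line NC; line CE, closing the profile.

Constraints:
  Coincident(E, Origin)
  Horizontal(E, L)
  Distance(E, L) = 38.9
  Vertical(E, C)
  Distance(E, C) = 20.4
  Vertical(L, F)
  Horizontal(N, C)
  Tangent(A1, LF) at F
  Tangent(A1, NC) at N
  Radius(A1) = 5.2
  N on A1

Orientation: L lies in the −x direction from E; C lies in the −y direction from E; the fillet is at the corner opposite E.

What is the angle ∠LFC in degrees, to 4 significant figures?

97.61°

E is at the origin; E and L share the same y with |EL| = 38.9 and L on the −x side, so L = (-38.90, 0.000). EC is vertical with |EC| = 20.4 and C on the −y side, so C = (0.000, -20.40). The virtual corner opposite E is at (-38.90, -20.40). A1 meets LF tangentially, so SF is at right angles to LF and tangency of A1 to NC means the radius SN is perpendicular to NC, with radius 5.2, so the center S sits 5.2 in from both sides at S = (-33.70, -15.20). That places the tangent points at F = (-38.90, -15.20) on LF and N = (-33.70, -20.40) on NC. Then cos ∠LFC = FL·FC / (|FL||FC|), giving 97.61°.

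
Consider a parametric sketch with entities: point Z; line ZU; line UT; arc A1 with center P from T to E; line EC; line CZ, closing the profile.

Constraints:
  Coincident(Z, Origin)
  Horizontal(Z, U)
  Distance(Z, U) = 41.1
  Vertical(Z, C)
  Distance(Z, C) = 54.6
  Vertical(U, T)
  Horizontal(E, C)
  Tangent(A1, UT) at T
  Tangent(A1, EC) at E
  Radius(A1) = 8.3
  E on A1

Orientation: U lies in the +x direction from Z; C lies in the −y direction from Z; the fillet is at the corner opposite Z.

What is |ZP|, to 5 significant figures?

56.741

Z is at the origin; ZU is horizontal with |ZU| = 41.1 and U on the +x side, so U = (41.100, 0.0000). Z and C share the same x with |ZC| = 54.6 and C on the −y side, so C = (0.0000, -54.600). The virtual corner opposite Z is at (41.100, -54.600). The tangent condition forces PT to be normal to UT and A1 meets EC tangentially, so PE is at right angles to EC, with radius 8.3, so the center P sits 8.3 in from both sides at P = (32.800, -46.300). Then |ZP| = |P − Z| = 56.741.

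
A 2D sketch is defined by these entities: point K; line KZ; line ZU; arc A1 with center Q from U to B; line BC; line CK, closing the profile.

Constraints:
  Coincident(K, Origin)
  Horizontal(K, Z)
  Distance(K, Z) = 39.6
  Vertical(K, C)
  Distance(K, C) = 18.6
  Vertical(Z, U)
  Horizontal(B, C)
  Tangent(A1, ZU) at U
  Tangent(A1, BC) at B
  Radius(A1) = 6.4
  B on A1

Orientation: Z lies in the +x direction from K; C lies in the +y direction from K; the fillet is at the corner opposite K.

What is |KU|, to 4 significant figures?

41.44

K is at the origin; KZ is horizontal with |KZ| = 39.6 and Z on the +x side, so Z = (39.60, 0.000). K and C share the same x with |KC| = 18.6 and C on the +y side, so C = (0.000, 18.60). The virtual corner opposite K is at (39.60, 18.60). A1 meets ZU tangentially, so QU is at right angles to ZU and tangency of A1 to BC means the radius QB is perpendicular to BC, with radius 6.4, so the center Q sits 6.4 in from both sides at Q = (33.20, 12.20). That places the tangent points at U = (39.60, 12.20) on ZU and B = (33.20, 18.60) on BC. Then |KU| = |U − K| = 41.44.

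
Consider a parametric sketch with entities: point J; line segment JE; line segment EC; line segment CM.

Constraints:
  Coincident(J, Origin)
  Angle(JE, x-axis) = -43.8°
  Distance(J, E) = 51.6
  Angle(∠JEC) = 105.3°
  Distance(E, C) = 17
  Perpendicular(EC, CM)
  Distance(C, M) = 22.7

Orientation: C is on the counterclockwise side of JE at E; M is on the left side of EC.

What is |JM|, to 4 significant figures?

40.87

J is at the origin; JE runs at -43.8° with length 51.6, so E = 51.6·(cos -43.8°, sin -43.8°) = (37.24, -35.71). ∠JEC = 105.3°, so EC runs at -43.8° + (180° − 105.3°) = 30.90° from the x-axis; with |EC| = 17.0, C = E + 17.0·(cos 30.90°, sin 30.90°) = (51.83, -26.98). The perpendicularity gives CM at right angles to EC; with |CM| = 22.7 on the left of EC, M = C + 22.7·(-0.5135, 0.8581) = (40.17, -7.506). Then |JM| = |M − J| = 40.87.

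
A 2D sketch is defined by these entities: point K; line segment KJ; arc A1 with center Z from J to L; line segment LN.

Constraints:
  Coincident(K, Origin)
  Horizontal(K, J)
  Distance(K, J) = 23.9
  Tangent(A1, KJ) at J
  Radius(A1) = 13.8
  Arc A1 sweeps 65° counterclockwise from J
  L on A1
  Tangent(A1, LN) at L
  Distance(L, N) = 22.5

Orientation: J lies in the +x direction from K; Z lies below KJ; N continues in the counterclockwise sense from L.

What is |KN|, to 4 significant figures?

28.42

K is at the origin; K and J share the same y with |KJ| = 23.9 and J on the +x side, so J = (23.90, 0.000). A1 meets KJ tangentially, so ZJ is at right angles to KJ, so Z = J + (0, -13.8) = (23.90, -13.80). On A1, J sits at bearing 90° from Z; a 65° counterclockwise sweep puts L at bearing 155°, so L = Z + 13.8·(cos 155°, sin 155°) = (11.39, -7.968). Since A1 is tangent to LN there, ZL ⟂ LN, so LN runs along (−sin 155°, cos 155°); with |LN| = 22.5, N = (1.884, -28.36). Then |KN| = |N − K| = 28.42.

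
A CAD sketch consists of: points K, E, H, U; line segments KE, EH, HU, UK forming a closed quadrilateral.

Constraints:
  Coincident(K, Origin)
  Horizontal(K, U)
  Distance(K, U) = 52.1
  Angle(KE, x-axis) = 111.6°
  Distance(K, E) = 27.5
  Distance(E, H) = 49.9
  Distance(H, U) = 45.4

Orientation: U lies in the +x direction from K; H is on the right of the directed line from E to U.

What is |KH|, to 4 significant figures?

22.52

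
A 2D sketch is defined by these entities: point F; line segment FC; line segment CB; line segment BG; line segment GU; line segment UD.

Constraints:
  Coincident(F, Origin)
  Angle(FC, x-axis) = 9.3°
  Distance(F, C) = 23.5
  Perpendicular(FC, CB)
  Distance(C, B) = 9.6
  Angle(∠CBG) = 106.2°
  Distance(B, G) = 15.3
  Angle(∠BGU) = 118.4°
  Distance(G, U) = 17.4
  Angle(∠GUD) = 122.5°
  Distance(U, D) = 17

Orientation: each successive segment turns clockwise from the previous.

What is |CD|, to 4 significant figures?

27.61

F is at the origin; FC runs at 9.3° with length 23.5, so C = (23.19, 3.798). FC ⟂ CB, so CB runs at -80.70°; with |CB| = 9.6, B = (24.74, -5.676). ∠CBG = 106.2° gives BG at -154.5° from the x-axis; with |BG| = 15.3, G = (10.93, -12.26). ∠BGU = 118.4° gives GU at 143.9° from the x-axis; with |GU| = 17.4, U = (-3.126, -2.011). ∠GUD = 122.5° gives UD at 86.40° from the x-axis; with |UD| = 17.0, D = (-2.059, 14.96). Then |CD| = |D − C| = 27.61.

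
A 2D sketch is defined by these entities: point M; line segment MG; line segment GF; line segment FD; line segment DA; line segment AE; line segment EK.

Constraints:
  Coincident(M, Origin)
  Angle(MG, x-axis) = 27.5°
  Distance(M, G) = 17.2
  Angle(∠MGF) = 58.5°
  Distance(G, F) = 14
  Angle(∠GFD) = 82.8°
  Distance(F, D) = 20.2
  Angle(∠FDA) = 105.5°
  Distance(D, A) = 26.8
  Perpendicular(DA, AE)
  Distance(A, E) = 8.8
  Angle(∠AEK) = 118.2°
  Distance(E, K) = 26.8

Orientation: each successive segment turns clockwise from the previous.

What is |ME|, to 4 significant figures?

25.31

M is at the origin; MG runs at 27.5° with length 17.2, so G = (15.26, 7.942). ∠MGF = 58.5° gives GF at -94.00° from the x-axis; with |GF| = 14.0, F = (14.28, -6.024). ∠GFD = 82.8° gives FD at 168.8° from the x-axis; with |FD| = 20.2, D = (-5.535, -2.100). ∠FDA = 105.5° gives DA at 94.30° from the x-axis; with |DA| = 26.8, A = (-7.545, 24.62). The perpendicularity gives AE at right angles to DA, so AE runs at 4.300°; with |AE| = 8.8, E = (1.231, 25.28). Then |ME| = |E − M| = 25.31.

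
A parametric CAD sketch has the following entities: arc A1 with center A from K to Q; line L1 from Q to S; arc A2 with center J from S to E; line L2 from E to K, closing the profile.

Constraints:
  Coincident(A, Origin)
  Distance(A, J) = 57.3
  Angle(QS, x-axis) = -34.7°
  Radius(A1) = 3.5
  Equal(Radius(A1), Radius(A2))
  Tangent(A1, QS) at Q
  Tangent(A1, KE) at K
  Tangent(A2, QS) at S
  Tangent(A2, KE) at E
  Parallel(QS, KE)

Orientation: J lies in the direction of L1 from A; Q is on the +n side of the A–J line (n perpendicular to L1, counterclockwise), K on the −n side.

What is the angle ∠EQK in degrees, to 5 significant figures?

83.035°

The slot axis is L1's direction at -34.7°, so u = (cos -34.7°, sin -34.7°) = (0.82214, -0.56928) and n = (−sin -34.7°, cos -34.7°) = (0.56928, 0.82214). A is at the origin and J lies 57.3 along u from A, so J = 57.3·u = (47.109, -32.620). Tangency of A1 to both parallel lines with radius 3.5 puts Q and K at A ± 3.5·n: Q = (1.9925, 2.8775), K = (-1.9925, -2.8775). Equal radii place S and E the same way about J: S = J + 3.5·n = (49.101, -29.742), E = J − 3.5·n = (45.116, -35.497). Then cos ∠EQK = QE·QK / (|QE||QK|), giving 83.035°.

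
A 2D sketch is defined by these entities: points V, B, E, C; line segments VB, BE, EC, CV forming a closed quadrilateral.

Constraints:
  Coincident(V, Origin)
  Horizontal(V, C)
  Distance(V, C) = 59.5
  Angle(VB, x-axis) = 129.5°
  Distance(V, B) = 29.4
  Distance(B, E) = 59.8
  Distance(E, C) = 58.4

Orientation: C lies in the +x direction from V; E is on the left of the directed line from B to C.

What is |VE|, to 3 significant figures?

61.9

Checks: |BE| = 59.80 ✓; |EC| = 58.40 ✓.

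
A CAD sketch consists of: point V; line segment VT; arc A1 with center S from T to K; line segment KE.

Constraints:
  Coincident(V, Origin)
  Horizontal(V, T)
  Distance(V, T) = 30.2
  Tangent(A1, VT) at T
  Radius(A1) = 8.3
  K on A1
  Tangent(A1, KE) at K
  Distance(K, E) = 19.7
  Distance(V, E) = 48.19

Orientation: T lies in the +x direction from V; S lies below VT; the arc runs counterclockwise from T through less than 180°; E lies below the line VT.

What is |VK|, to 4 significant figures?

28.69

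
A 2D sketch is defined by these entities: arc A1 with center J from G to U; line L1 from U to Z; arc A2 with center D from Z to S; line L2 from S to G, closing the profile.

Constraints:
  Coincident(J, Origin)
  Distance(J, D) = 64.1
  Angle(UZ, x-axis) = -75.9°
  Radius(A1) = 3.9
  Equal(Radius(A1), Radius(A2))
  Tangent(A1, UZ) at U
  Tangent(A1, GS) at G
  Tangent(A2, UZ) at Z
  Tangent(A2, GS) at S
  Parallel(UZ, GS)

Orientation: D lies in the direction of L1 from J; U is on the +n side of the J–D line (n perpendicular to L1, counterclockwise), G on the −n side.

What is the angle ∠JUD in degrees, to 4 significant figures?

86.52°

The slot axis is L1's direction at -75.9°, so u = (cos -75.9°, sin -75.9°) = (0.2436, -0.9699) and n = (−sin -75.9°, cos -75.9°) = (0.9699, 0.2436). J is at the origin and D lies 64.1 along u from J, so D = 64.1·u = (15.62, -62.17). Tangency of A1 to both parallel lines with radius 3.9 puts U and G at J ± 3.9·n: U = (3.783, 0.9501), G = (-3.783, -0.9501). Then cos ∠JUD = UJ·UD / (|UJ||UD|), giving 86.52°.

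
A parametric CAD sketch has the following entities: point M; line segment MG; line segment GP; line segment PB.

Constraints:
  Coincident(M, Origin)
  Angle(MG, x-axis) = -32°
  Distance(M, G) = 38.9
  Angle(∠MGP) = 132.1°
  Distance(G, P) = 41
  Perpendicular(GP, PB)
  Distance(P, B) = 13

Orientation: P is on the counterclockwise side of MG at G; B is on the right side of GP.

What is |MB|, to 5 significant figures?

79.071

M is at the origin; MG runs at -32.0° with length 38.9, so G = 38.9·(cos -32.0°, sin -32.0°) = (32.989, -20.614). ∠MGP = 132.1°, so GP runs at -32.0° + (180° − 132.1°) = 15.900° from the x-axis; with |GP| = 41.0, P = G + 41.0·(cos 15.900°, sin 15.900°) = (72.420, -9.3815). The perpendicularity gives PB at right angles to GP; with |PB| = 13.0 on the right of GP, B = P + 13.0·(0.27396, -0.96174) = (75.982, -21.884). Then |MB| = |B − M| = 79.071.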